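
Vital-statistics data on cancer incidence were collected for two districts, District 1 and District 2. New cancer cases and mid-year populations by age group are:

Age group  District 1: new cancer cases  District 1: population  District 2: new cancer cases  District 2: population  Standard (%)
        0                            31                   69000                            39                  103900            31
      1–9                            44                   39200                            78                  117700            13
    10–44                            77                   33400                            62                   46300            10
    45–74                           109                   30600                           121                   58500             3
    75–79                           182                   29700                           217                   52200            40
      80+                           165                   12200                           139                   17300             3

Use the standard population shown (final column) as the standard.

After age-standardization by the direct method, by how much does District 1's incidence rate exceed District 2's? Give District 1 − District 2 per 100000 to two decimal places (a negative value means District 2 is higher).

Age-specific rates per 100000 for District 1: 44.93, 112.24, 230.54, 356.21, 612.79, 1352.46.
For District 2: 37.54, 66.27, 133.91, 206.84, 415.71, 803.47.
Standard weights: 0.31, 0.13, 0.10, 0.03, 0.40, 0.03.
District 1: 0.3100×44.93 + 0.1300×112.24 + 0.1000×230.54 + 0.0300×356.21 + 0.4000×612.79 + 0.0300×1352.46 = 347.9512 per 100000.
District 2: 0.3100×37.54 + 0.1300×66.27 + 0.1000×133.91 + 0.0300×206.84 + 0.4000×415.71 + 0.0300×803.47 = 230.2349 per 100000.
Difference = 347.9512 − 230.2349 = 117.7162.

117.72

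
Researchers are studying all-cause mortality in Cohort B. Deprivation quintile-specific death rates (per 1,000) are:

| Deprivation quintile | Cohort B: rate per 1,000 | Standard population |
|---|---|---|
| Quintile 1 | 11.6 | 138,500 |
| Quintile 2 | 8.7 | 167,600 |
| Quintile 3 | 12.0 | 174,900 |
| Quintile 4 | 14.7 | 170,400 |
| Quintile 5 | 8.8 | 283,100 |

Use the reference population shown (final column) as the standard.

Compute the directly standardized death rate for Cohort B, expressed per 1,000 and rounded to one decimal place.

10.9

Standard total = 934,500; weights = 0.1482, 0.1793, 0.1872, 0.1823, 0.3029.
Standardized rate: 0.1482×11.6 + 0.1793×8.7 + 0.1872×12.0 + 0.1823×14.7 + 0.3029×8.8 = 10.8718 per 1,000.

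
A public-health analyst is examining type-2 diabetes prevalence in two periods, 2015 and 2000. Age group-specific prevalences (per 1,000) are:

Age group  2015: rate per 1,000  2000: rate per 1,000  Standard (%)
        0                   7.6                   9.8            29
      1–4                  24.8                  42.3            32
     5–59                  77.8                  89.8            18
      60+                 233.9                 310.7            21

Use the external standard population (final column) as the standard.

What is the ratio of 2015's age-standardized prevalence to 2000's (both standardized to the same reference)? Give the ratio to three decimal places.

Standard weights: 0.29, 0.32, 0.18, 0.21.
2015: 0.2900×7.6 + 0.3200×24.8 + 0.1800×77.8 + 0.2100×233.9 = 73.2630 per 1,000.
2000: 0.2900×9.8 + 0.3200×42.3 + 0.1800×89.8 + 0.2100×310.7 = 97.7890 per 1,000.
Ratio = 73.2630 ÷ 97.7890 = 0.74919.

0.749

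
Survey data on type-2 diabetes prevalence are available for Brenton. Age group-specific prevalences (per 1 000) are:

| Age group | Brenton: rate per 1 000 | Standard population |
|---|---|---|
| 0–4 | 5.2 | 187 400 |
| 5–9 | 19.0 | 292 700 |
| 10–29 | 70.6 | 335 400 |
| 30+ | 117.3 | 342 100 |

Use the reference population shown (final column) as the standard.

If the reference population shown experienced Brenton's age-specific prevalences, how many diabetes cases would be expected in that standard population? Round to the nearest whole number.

Expected diabetes cases = Σ (standard pop × age-specific rate ÷ 1 000)
= 187 400×5.2/1 000 + 292 700×19.0/1 000 + 335 400×70.6/1 000 + 342 100×117.3/1 000
= 974.48 + 5561.30 + 23679.24 + 40128.33 = 70343.35.

70343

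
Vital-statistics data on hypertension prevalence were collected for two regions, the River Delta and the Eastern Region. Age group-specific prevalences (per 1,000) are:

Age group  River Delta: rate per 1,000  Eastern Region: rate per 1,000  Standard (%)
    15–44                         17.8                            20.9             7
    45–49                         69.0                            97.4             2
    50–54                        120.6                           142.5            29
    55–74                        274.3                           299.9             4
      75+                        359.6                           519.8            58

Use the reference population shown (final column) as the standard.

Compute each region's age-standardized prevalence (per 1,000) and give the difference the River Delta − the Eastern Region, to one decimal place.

Standard weights: 0.07, 0.02, 0.29, 0.04, 0.58.
The River Delta: 0.0700×17.8 + 0.0200×69.0 + 0.2900×120.6 + 0.0400×274.3 + 0.5800×359.6 = 257.1400 per 1,000.
The Eastern Region: 0.0700×20.9 + 0.0200×97.4 + 0.2900×142.5 + 0.0400×299.9 + 0.5800×519.8 = 358.2160 per 1,000.
Difference = 257.1400 − 358.2160 = -101.0760.

-101.1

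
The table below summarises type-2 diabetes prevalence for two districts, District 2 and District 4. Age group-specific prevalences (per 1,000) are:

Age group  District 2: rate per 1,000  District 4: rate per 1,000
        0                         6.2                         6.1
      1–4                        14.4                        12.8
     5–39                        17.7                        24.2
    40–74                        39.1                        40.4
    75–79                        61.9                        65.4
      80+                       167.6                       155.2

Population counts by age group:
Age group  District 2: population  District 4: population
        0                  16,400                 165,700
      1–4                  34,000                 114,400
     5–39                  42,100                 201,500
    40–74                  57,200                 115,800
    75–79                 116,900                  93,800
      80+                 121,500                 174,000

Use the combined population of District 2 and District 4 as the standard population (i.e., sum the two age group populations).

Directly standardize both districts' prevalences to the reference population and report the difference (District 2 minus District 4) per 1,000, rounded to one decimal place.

Combined standard total = 1,253,300; weights = 0.1453, 0.1184, 0.1944, 0.1380, 0.1681, 0.2358.
District 2: 0.1453×6.2 + 0.1184×14.4 + 0.1944×17.7 + 0.1380×39.1 + 0.1681×61.9 + 0.2358×167.6 = 61.3661 per 1,000.
District 4: 0.1453×6.1 + 0.1184×12.8 + 0.1944×24.2 + 0.1380×40.4 + 0.1681×65.4 + 0.2358×155.2 = 60.2697 per 1,000.
Difference = 61.3661 − 60.2697 = 1.0964.

1.1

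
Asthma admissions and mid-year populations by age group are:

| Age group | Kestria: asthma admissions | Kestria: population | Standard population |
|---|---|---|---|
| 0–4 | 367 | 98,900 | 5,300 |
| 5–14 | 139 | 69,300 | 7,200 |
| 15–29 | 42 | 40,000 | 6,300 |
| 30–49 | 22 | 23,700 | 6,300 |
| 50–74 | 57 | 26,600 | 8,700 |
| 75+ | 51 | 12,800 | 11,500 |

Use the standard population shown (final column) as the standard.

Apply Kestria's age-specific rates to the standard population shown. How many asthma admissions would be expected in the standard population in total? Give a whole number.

111

Age-specific rates per 10,000 for Kestria: 37.11, 20.06, 10.50, 9.28, 21.43, 39.84.
Expected asthma admissions = Σ (standard pop × age-specific rate ÷ 10,000)
= 5,300×37.11/10,000 + 7,200×20.06/10,000 + 6,300×10.50/10,000 + 6,300×9.28/10,000 + 8,700×21.43/10,000 + 11,500×39.84/10,000
= 19.67 + 14.44 + 6.62 + 5.85 + 18.64 + 45.82 = 111.04.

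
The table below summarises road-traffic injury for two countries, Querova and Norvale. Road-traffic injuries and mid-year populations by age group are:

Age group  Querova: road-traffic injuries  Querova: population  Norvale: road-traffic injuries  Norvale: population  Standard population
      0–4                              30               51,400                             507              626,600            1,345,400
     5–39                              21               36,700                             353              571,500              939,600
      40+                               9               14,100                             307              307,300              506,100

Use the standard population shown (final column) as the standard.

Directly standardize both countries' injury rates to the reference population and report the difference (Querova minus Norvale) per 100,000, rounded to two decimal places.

-18.94

Age-specific rates per 100,000 for Querova: 58.37, 57.22, 63.83.
For Norvale: 80.91, 61.77, 99.90.
Standard total = 2,791,100; weights = 0.4820, 0.3366, 0.1813.
Querova: 0.4820×58.37 + 0.3366×57.22 + 0.1813×63.83 = 58.9711 per 100,000.
Norvale: 0.4820×80.91 + 0.3366×61.77 + 0.1813×99.90 = 77.9110 per 100,000.
Difference = 58.9711 − 77.9110 = -18.9399.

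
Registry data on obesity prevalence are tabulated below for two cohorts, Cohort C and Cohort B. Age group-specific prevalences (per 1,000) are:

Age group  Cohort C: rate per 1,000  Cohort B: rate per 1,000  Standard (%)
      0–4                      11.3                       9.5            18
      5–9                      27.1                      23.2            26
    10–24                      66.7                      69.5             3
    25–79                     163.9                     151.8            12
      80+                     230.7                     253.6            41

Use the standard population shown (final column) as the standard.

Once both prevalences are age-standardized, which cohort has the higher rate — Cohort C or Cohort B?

Cohort B

Standard weights: 0.18, 0.26, 0.03, 0.12, 0.41.
Cohort C: 0.1800×11.3 + 0.2600×27.1 + 0.0300×66.7 + 0.1200×163.9 + 0.4100×230.7 = 125.3360 per 1,000.
Cohort B: 0.1800×9.5 + 0.2600×23.2 + 0.0300×69.5 + 0.1200×151.8 + 0.4100×253.6 = 132.0190 per 1,000.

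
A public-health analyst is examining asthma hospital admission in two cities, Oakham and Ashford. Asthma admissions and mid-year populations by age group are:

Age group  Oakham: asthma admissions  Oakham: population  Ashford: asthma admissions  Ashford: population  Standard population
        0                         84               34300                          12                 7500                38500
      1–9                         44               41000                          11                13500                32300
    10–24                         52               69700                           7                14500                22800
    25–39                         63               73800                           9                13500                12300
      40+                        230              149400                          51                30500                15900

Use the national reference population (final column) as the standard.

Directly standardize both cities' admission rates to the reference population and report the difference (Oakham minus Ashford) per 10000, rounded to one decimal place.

Age-specific rates per 10000 for Oakham: 24.49, 10.73, 7.46, 8.54, 15.39.
For Ashford: 16.00, 8.15, 4.83, 6.67, 16.72.
Standard total = 121800; weights = 0.3161, 0.2652, 0.1872, 0.1010, 0.1305.
Oakham: 0.3161×24.49 + 0.2652×10.73 + 0.1872×7.46 + 0.1010×8.54 + 0.1305×15.39 = 14.8553 per 10000.
Ashford: 0.3161×16.00 + 0.2652×8.15 + 0.1872×4.83 + 0.1010×6.67 + 0.1305×16.72 = 10.9780 per 10000.
Difference = 14.8553 − 10.9780 = 3.8772.

3.9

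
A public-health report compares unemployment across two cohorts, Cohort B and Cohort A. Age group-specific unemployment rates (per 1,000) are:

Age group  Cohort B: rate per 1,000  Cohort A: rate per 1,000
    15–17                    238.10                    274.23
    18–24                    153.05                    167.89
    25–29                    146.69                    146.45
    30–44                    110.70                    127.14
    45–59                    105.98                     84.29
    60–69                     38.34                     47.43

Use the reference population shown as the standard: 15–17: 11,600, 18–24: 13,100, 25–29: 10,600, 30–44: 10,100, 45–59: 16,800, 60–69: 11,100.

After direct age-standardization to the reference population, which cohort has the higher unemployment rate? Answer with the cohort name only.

Cohort A

Standard total = 73,300; weights = 0.1583, 0.1787, 0.1446, 0.1378, 0.2292, 0.1514.
Cohort B: 0.1583×238.10 + 0.1787×153.05 + 0.1446×146.69 + 0.1378×110.70 + 0.2292×105.98 + 0.1514×38.34 = 131.5953 per 1,000.
Cohort A: 0.1583×274.23 + 0.1787×167.89 + 0.1446×146.45 + 0.1378×127.14 + 0.2292×84.29 + 0.1514×47.43 = 138.6010 per 1,000.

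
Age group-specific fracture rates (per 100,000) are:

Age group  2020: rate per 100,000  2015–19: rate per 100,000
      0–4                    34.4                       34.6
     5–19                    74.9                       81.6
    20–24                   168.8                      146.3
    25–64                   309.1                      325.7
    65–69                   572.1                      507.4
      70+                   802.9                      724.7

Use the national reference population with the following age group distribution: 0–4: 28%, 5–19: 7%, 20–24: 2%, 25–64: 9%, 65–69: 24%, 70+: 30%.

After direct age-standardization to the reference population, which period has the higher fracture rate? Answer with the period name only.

Standard weights: 0.28, 0.07, 0.02, 0.09, 0.24, 0.30.
2020: 0.2800×34.4 + 0.0700×74.9 + 0.0200×168.8 + 0.0900×309.1 + 0.2400×572.1 + 0.3000×802.9 = 424.2440 per 100,000.
2015–19: 0.2800×34.6 + 0.0700×81.6 + 0.0200×146.3 + 0.0900×325.7 + 0.2400×507.4 + 0.3000×724.7 = 386.8250 per 100,000.

2020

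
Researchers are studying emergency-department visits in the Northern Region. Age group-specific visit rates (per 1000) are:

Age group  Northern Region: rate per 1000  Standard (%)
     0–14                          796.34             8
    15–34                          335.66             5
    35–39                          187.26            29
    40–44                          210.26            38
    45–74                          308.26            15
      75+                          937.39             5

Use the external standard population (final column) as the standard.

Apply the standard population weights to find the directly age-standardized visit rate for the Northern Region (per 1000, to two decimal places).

Standard weights: 0.08, 0.05, 0.29, 0.38, 0.15, 0.05.
Standardized rate: 0.0800×796.34 + 0.0500×335.66 + 0.2900×187.26 + 0.3800×210.26 + 0.1500×308.26 + 0.0500×937.39 = 307.8029 per 1000.

307.80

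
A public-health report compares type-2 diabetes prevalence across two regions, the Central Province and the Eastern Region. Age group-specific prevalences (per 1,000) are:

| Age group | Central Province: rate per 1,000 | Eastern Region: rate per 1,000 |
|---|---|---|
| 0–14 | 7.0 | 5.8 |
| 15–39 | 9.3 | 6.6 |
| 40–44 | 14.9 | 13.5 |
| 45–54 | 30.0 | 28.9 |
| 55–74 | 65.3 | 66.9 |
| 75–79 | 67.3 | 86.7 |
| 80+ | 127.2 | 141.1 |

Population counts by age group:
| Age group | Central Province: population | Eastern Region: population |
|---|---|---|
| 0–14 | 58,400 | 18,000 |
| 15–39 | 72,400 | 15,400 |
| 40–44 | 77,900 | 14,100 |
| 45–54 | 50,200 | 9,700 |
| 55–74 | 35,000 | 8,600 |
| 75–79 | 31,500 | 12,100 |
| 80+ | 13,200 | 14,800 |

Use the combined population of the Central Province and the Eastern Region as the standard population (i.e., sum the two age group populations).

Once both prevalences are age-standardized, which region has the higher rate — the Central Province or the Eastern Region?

Combined standard total = 431,300; weights = 0.1771, 0.2036, 0.2133, 0.1389, 0.1011, 0.1011, 0.0649.
The Central Province: 0.1771×7.0 + 0.2036×9.3 + 0.2133×14.9 + 0.1389×30.0 + 0.1011×65.3 + 0.1011×67.3 + 0.0649×127.2 = 32.1403 per 1,000.
The Eastern Region: 0.1771×5.8 + 0.2036×6.6 + 0.2133×13.5 + 0.1389×28.9 + 0.1011×66.9 + 0.1011×86.7 + 0.0649×141.1 = 33.9519 per 1,000.

Eastern Region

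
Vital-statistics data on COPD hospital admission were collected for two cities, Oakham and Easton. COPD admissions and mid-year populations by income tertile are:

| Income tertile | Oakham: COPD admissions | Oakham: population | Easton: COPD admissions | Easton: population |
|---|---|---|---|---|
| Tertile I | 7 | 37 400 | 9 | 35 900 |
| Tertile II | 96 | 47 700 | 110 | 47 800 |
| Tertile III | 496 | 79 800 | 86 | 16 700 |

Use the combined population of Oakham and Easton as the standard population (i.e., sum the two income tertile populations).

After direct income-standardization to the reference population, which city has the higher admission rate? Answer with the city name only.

Oakham

Income-specific rates per 10 000 for Oakham: 1.87, 20.13, 62.16.
For Easton: 2.51, 23.01, 51.50.
Combined standard total = 265 300; weights = 0.2763, 0.3600, 0.3637.
Oakham: 0.2763×1.87 + 0.3600×20.13 + 0.3637×62.16 = 30.3701 per 10 000.
Easton: 0.2763×2.51 + 0.3600×23.01 + 0.3637×51.50 = 27.7080 per 10 000.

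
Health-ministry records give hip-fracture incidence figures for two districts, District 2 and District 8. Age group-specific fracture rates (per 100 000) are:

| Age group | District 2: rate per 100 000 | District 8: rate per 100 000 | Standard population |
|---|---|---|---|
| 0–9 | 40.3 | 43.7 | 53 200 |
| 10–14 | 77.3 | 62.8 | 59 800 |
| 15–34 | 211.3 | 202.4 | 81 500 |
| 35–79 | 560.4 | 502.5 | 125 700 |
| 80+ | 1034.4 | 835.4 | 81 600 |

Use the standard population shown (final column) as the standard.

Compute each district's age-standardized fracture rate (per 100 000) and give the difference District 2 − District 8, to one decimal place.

62.0

Standard total = 401 800; weights = 0.1324, 0.1488, 0.2028, 0.3128, 0.2031.
District 2: 0.1324×40.3 + 0.1488×77.3 + 0.2028×211.3 + 0.3128×560.4 + 0.2031×1034.4 = 445.0890 per 100 000.
District 8: 0.1324×43.7 + 0.1488×62.8 + 0.2028×202.4 + 0.3128×502.5 + 0.2031×835.4 = 383.0482 per 100 000.
Difference = 445.0890 − 383.0482 = 62.0408.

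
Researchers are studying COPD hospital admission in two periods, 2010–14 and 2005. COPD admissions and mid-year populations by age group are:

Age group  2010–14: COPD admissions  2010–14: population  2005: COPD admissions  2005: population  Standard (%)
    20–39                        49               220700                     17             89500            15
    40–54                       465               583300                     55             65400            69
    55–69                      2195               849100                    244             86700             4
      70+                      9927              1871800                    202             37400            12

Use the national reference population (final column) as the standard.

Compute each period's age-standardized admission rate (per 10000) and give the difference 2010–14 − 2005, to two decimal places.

Age-specific rates per 10000 for 2010–14: 2.22, 7.97, 25.85, 53.03.
For 2005: 1.90, 8.41, 28.14, 54.01.
Standard weights: 0.15, 0.69, 0.04, 0.12.
2010–14: 0.1500×2.22 + 0.6900×7.97 + 0.0400×25.85 + 0.1200×53.03 = 13.2318 per 10000.
2005: 0.1500×1.90 + 0.6900×8.41 + 0.0400×28.14 + 0.1200×54.01 = 13.6947 per 10000.
Difference = 13.2318 − 13.6947 = -0.4629.

-0.46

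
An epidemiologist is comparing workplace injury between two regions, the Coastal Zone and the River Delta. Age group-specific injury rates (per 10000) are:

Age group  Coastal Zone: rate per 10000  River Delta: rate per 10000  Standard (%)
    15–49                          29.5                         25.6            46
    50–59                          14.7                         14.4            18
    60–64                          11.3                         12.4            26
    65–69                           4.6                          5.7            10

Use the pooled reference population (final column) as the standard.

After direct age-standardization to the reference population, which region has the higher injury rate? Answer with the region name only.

Standard weights: 0.46, 0.18, 0.26, 0.10.
The Coastal Zone: 0.4600×29.5 + 0.1800×14.7 + 0.2600×11.3 + 0.1000×4.6 = 19.6140 per 10000.
The River Delta: 0.4600×25.6 + 0.1800×14.4 + 0.2600×12.4 + 0.1000×5.7 = 18.1620 per 10000.

Coastal Zone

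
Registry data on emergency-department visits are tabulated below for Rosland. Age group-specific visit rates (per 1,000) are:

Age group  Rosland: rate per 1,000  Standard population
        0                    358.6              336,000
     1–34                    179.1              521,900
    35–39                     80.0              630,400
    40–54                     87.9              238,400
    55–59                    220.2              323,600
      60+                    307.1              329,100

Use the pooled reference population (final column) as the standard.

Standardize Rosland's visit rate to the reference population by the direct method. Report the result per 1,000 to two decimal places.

Standard total = 2,379,400; weights = 0.1412, 0.2193, 0.2649, 0.1002, 0.1360, 0.1383.
Standardized rate: 0.1412×358.6 + 0.2193×179.1 + 0.2649×80.0 + 0.1002×87.9 + 0.1360×220.2 + 0.1383×307.1 = 192.3479 per 1,000.

192.35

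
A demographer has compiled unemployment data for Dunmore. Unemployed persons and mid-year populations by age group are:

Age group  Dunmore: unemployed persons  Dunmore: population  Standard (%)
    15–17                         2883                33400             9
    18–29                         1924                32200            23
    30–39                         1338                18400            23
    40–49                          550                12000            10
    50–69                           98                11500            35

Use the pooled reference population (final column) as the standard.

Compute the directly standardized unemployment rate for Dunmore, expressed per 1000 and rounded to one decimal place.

Age-specific rates per 1000 for Dunmore: 86.317, 59.752, 72.717, 45.833, 8.522.
Standard weights: 0.09, 0.23, 0.23, 0.10, 0.35.
Standardized rate: 0.0900×86.317 + 0.2300×59.752 + 0.2300×72.717 + 0.1000×45.833 + 0.3500×8.522 = 45.8024 per 1000.

45.8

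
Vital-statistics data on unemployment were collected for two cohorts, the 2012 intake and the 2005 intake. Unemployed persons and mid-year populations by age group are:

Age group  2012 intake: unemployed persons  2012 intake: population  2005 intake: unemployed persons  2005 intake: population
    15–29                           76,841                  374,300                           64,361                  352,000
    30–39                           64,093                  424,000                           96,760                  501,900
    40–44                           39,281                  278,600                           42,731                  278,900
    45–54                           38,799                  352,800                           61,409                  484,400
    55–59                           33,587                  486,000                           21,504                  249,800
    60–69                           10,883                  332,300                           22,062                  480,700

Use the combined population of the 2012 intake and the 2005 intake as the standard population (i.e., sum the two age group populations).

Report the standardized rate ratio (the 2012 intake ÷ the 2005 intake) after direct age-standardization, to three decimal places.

Age-specific rates per 1,000 for the 2012 intake: 205.293, 151.163, 140.994, 109.974, 69.109, 32.751.
For the 2005 intake: 182.844, 192.787, 153.213, 126.773, 86.085, 45.896.
Combined standard total = 4,595,700; weights = 0.1580, 0.2015, 0.1213, 0.1822, 0.1601, 0.1769.
The 2012 intake: 0.1580×205.293 + 0.2015×151.163 + 0.1213×140.994 + 0.1822×109.974 + 0.1601×69.109 + 0.1769×32.751 = 116.8956 per 1,000.
The 2005 intake: 0.1580×182.844 + 0.2015×192.787 + 0.1213×153.213 + 0.1822×126.773 + 0.1601×86.085 + 0.1769×45.896 = 131.3198 per 1,000.
Ratio = 116.8956 ÷ 131.3198 = 0.89016.

0.890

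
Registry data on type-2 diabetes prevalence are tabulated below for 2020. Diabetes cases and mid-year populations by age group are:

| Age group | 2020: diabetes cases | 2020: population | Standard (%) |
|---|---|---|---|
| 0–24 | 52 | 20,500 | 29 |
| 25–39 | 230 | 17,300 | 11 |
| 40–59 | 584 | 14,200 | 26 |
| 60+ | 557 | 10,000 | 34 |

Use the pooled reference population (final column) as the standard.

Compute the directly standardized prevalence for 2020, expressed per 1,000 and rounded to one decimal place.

31.8

Age-specific rates per 1,000 for 2020: 2.537, 13.295, 41.127, 55.700.
Standard weights: 0.29, 0.11, 0.26, 0.34.
Standardized rate: 0.2900×2.537 + 0.1100×13.295 + 0.2600×41.127 + 0.3400×55.700 = 31.8290 per 1,000.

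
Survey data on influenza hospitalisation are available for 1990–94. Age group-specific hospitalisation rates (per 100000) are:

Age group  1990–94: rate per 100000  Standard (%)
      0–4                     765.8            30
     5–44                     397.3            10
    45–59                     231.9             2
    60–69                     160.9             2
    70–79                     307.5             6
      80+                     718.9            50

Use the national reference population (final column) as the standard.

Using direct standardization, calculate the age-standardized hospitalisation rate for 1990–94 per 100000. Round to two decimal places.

655.23

Standard weights: 0.30, 0.10, 0.02, 0.02, 0.06, 0.50.
Standardized rate: 0.3000×765.8 + 0.1000×397.3 + 0.0200×231.9 + 0.0200×160.9 + 0.0600×307.5 + 0.5000×718.9 = 655.2260 per 100000.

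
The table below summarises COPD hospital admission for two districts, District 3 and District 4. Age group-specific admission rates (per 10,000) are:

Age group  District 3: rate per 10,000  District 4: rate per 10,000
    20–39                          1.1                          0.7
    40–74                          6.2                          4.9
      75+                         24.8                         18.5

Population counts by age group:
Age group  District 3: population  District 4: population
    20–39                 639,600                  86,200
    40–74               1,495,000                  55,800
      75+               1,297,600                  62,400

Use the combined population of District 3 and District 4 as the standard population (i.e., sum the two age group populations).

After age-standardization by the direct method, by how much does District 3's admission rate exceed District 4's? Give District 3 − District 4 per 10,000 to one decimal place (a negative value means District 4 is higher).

Combined standard total = 3,636,600; weights = 0.1996, 0.4264, 0.3740.
District 3: 0.1996×1.1 + 0.4264×6.2 + 0.3740×24.8 = 12.1381 per 10,000.
District 4: 0.1996×0.7 + 0.4264×4.9 + 0.3740×18.5 = 9.1478 per 10,000.
Difference = 12.1381 − 9.1478 = 2.9903.

3.0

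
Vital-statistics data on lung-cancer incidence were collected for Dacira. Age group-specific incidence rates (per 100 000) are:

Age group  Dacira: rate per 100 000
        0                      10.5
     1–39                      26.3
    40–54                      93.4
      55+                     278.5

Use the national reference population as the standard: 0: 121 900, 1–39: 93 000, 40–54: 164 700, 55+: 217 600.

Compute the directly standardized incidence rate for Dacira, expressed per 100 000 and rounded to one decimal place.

133.5

Standard total = 597 200; weights = 0.2041, 0.1557, 0.2758, 0.3644.
Standardized rate: 0.2041×10.5 + 0.1557×26.3 + 0.2758×93.4 + 0.3644×278.5 = 133.4736 per 100 000.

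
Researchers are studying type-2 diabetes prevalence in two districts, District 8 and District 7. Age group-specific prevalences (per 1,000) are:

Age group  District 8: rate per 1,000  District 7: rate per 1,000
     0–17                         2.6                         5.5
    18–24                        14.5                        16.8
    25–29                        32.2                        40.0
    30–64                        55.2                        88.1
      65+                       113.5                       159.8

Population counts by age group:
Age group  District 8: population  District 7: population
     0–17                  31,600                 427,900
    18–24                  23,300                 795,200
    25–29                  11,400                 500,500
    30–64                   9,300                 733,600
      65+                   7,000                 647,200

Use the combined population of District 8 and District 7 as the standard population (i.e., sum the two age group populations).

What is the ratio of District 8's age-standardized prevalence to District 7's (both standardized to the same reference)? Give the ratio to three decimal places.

Combined standard total = 3,187,000; weights = 0.1442, 0.2568, 0.1606, 0.2331, 0.2053.
District 8: 0.1442×2.6 + 0.2568×14.5 + 0.1606×32.2 + 0.2331×55.2 + 0.2053×113.5 = 45.4364 per 1,000.
District 7: 0.1442×5.5 + 0.2568×16.8 + 0.1606×40.0 + 0.2331×88.1 + 0.2053×159.8 = 64.8713 per 1,000.
Ratio = 45.4364 ÷ 64.8713 = 0.70041.

0.700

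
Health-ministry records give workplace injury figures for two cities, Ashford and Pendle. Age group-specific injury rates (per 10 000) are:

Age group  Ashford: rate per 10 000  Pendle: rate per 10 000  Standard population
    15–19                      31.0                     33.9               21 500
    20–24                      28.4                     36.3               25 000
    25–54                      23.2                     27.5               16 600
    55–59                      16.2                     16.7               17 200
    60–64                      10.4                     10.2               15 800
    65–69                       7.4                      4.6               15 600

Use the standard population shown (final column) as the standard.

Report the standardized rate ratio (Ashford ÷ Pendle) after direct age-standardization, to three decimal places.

Standard total = 111 700; weights = 0.1925, 0.2238, 0.1486, 0.1540, 0.1415, 0.1397.
Ashford: 0.1925×31.0 + 0.2238×28.4 + 0.1486×23.2 + 0.1540×16.2 + 0.1415×10.4 + 0.1397×7.4 = 20.7701 per 10 000.
Pendle: 0.1925×33.9 + 0.2238×36.3 + 0.1486×27.5 + 0.1540×16.7 + 0.1415×10.2 + 0.1397×4.6 = 23.3931 per 10 000.
Ratio = 20.7701 ÷ 23.3931 = 0.88787.

0.888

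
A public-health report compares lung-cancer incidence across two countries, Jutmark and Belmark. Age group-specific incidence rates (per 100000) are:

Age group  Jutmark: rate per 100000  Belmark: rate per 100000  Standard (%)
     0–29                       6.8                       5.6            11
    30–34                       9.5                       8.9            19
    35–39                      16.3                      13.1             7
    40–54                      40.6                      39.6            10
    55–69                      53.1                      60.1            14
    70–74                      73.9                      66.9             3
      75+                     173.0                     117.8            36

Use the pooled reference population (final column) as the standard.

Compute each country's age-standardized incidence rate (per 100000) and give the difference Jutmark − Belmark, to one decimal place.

Standard weights: 0.11, 0.19, 0.07, 0.10, 0.14, 0.03, 0.36.
Jutmark: 0.1100×6.8 + 0.1900×9.5 + 0.0700×16.3 + 0.1000×40.6 + 0.1400×53.1 + 0.0300×73.9 + 0.3600×173.0 = 79.6850 per 100000.
Belmark: 0.1100×5.6 + 0.1900×8.9 + 0.0700×13.1 + 0.1000×39.6 + 0.1400×60.1 + 0.0300×66.9 + 0.3600×117.8 = 60.0130 per 100000.
Difference = 79.6850 − 60.0130 = 19.6720.

19.7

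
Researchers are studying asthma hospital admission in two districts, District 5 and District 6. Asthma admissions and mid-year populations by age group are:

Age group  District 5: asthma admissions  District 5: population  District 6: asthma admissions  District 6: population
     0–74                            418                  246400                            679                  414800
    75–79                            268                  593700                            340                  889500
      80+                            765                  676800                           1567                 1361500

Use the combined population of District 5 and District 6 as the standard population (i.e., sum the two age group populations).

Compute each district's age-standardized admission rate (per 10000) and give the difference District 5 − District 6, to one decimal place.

Age-specific rates per 10000 for District 5: 16.96, 4.51, 11.30.
For District 6: 16.37, 3.82, 11.51.
Combined standard total = 4182700; weights = 0.1581, 0.3546, 0.4873.
District 5: 0.1581×16.96 + 0.3546×4.51 + 0.4873×11.30 = 9.7906 per 10000.
District 6: 0.1581×16.37 + 0.3546×3.82 + 0.4873×11.51 = 9.5518 per 10000.
Difference = 9.7906 − 9.5518 = 0.2389.

0.2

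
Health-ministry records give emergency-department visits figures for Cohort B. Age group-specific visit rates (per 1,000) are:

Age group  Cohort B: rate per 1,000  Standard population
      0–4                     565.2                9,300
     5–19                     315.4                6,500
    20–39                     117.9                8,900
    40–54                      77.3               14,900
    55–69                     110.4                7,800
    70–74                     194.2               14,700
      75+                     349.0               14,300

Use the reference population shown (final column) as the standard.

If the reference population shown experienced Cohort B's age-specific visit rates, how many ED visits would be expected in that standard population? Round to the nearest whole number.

18214

Expected ED visits = Σ (standard pop × age-specific rate ÷ 1,000)
= 9,300×565.2/1,000 + 6,500×315.4/1,000 + 8,900×117.9/1,000 + 14,900×77.3/1,000 + 7,800×110.4/1,000 + 14,700×194.2/1,000 + 14,300×349.0/1,000
= 5256.36 + 2050.10 + 1049.31 + 1151.77 + 861.12 + 2854.74 + 4990.70 = 18214.10.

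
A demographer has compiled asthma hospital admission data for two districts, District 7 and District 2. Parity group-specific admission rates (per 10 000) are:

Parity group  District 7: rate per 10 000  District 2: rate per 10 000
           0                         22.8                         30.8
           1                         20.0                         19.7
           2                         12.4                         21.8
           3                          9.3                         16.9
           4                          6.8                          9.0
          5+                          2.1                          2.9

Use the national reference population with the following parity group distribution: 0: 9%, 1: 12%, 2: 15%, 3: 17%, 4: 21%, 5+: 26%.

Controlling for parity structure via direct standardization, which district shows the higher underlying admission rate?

Standard weights: 0.09, 0.12, 0.15, 0.17, 0.21, 0.26.
District 7: 0.0900×22.8 + 0.1200×20.0 + 0.1500×12.4 + 0.1700×9.3 + 0.2100×6.8 + 0.2600×2.1 = 9.8670 per 10 000.
District 2: 0.0900×30.8 + 0.1200×19.7 + 0.1500×21.8 + 0.1700×16.9 + 0.2100×9.0 + 0.2600×2.9 = 13.9230 per 10 000.

District 2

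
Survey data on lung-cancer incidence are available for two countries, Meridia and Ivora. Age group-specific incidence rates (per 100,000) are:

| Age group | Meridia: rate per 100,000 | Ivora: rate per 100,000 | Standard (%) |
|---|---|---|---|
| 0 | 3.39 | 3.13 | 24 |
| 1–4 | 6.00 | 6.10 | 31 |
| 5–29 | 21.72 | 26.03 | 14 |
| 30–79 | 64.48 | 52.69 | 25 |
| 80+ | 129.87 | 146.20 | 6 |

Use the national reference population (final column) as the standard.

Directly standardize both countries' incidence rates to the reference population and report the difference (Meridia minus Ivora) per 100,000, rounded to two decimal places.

Standard weights: 0.24, 0.31, 0.14, 0.25, 0.06.
Meridia: 0.2400×3.39 + 0.3100×6.00 + 0.1400×21.72 + 0.2500×64.48 + 0.0600×129.87 = 29.6266 per 100,000.
Ivora: 0.2400×3.13 + 0.3100×6.10 + 0.1400×26.03 + 0.2500×52.69 + 0.0600×146.20 = 28.2309 per 100,000.
Difference = 29.6266 − 28.2309 = 1.3957.

1.40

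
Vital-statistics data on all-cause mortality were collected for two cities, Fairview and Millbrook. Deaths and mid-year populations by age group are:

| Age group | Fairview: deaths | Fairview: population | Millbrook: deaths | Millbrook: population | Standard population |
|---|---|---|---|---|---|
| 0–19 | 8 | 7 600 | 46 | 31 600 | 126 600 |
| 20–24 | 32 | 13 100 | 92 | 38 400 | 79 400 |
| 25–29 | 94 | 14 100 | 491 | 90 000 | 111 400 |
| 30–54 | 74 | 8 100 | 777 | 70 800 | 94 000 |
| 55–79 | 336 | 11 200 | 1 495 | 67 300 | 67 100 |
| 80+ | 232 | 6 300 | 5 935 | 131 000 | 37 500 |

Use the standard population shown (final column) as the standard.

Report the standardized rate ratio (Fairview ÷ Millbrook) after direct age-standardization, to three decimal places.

1.023

Age-specific rates per 1 000 for Fairview: 1.053, 2.443, 6.667, 9.136, 30.000, 36.825.
For Millbrook: 1.456, 2.396, 5.456, 10.975, 22.214, 45.305.
Standard total = 516 000; weights = 0.2453, 0.1539, 0.2159, 0.1822, 0.1300, 0.0727.
Fairview: 0.2453×1.053 + 0.1539×2.443 + 0.2159×6.667 + 0.1822×9.136 + 0.1300×30.000 + 0.0727×36.825 = 10.3151 per 1 000.
Millbrook: 0.2453×1.456 + 0.1539×2.396 + 0.2159×5.456 + 0.1822×10.975 + 0.1300×22.214 + 0.0727×45.305 = 10.0841 per 1 000.
Ratio = 10.3151 ÷ 10.0841 = 1.02291.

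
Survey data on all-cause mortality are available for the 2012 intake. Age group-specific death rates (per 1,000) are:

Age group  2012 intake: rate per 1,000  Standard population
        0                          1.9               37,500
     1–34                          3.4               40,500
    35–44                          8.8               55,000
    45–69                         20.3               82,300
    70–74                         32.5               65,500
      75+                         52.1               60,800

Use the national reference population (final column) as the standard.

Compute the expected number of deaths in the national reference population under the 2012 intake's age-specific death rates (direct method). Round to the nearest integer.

Expected deaths = Σ (standard pop × age-specific rate ÷ 1,000)
= 37,500×1.9/1,000 + 40,500×3.4/1,000 + 55,000×8.8/1,000 + 82,300×20.3/1,000 + 65,500×32.5/1,000 + 60,800×52.1/1,000
= 71.25 + 137.70 + 484.00 + 1670.69 + 2128.75 + 3167.68 = 7660.07.

7660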